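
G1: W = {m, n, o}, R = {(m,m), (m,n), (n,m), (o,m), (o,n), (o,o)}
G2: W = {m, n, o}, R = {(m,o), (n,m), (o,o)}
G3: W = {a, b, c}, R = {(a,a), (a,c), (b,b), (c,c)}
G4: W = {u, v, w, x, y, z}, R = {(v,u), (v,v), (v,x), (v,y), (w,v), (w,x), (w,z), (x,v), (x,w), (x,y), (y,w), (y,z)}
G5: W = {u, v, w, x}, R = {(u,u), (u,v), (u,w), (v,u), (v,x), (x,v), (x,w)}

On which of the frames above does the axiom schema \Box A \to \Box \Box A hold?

The schema corresponds to transitivity: \forall x \forall y \forall z (Rxy \wedge Ryz \to Rxz).
G1: fails — Rnm and Rmn but not Rnn.
G2: fails — Rnm and Rmo but not Rno.
G3: ✓.
G4: fails — Rxw and Rwx but not Rxx.
G5: fails — Ruv and Rvx but not Rux.
Valid on: G3.

G3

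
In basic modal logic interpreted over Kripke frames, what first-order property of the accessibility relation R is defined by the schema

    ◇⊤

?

◇⊤ holds at w iff w has a successor, so frame-validity of ◇⊤ is exactly seriality. Equivalently via □q → ◇q:
Suppose □q→◇q is valid. At any x set V(q)=W. Then □q at x, so ◇q at x, so x has a successor.

seriality: ∀x ∃y Rxy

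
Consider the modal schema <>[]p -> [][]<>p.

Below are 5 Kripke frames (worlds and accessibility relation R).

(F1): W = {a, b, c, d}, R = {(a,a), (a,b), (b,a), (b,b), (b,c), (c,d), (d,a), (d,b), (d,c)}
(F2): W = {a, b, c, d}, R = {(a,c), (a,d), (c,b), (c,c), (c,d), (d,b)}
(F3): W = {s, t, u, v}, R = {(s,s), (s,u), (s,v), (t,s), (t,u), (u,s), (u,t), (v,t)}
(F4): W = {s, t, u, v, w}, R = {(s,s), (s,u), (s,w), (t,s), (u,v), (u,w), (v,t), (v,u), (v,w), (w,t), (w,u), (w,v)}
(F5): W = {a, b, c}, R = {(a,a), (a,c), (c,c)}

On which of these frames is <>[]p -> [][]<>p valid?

(F5)

This is the axiom for a generalized confluence (Geach) condition; its first-order frame correspondent is forall x forall y forall z ((xRy & x R^2 z) -> exists w (yRw & zRw)).
(F1): fails — aRa, aR²c but no w with aRw and cRw.
(F2): fails — aRc, aR²b but no w with cRw and bRw.
(F3): fails — sRs, sR²v but no w with sRw and vRw.
(F4): fails — sRu, sR²t but no w* with uRw* and tRw*.
(F5): condition met.
Valid on: (F5).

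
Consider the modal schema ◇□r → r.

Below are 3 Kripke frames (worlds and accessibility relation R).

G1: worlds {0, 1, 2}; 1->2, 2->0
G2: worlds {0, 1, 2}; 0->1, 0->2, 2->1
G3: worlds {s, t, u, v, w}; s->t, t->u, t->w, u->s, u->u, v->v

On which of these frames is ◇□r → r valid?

none

Frame correspondent (Sahlqvist): ∀x ∀y (Rxy → Ryx) — i.e. symmetry.
G1: fails — R12 but not R21.
G2: fails — R01 but not R10.
G3: fails — Rus but not Rsu.
Valid on no frame.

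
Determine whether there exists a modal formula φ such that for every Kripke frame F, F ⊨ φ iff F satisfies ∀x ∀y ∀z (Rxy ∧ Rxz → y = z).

Yes — defined by ◇r → □r

This is a Sahlqvist condition; the CD axiom ◇r → □r defines it.
Suppose ◇r→□r is valid. Take Rxy, Rxz and set V(r)={y}. Then ◇r at x, so □r at x, so r at z, i.e. z=y.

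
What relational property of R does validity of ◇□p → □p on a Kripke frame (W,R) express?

The Euclidean property

This is a form of the 5 axiom.
Its frame correspondent is the Euclidean property — ∀x ∀y ∀z (Rxy ∧ Rxz → Ryz).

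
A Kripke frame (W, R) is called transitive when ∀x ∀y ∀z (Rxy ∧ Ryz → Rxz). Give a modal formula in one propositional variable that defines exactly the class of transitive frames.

□q → □□q

This is transitivity; the standard corresponding axiom is 4: □q → □□q.
Suppose □q→□□q is valid. Take Rxy, Ryz and set V(q)={w : Rxw}. Then □q at x, so □□q at x, so □q at y, so q at z, i.e. Rxz.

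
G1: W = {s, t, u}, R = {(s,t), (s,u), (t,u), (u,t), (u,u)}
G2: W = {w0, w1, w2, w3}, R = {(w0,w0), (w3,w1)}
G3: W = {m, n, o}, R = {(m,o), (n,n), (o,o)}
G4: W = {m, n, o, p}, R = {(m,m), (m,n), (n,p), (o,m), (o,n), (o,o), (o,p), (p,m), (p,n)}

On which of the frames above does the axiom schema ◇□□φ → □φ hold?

G1, G3

This is the axiom for a generalized confluence (Geach) condition; its first-order frame correspondent is ∀x ∀y ∀z ((xRy ∧ xRz) → ∃w (yR²w ∧ z = w)).
G1: ✓.
G2: fails — w3Rw1, w3Rw1 but no w with w1R²w and w1=w.
G3: ✓.
G4: fails — oRm, oRo but no w with mR²w and o=w.
Valid on: G1, G3.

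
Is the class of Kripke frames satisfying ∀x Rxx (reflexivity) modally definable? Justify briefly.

Yes: it is reflexivity, defined by the T schema □p → p.

Yes, by □p → p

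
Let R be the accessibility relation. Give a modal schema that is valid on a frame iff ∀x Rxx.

□s → s

The condition is reflexivity. The T schema □s → s defines it.
Suppose □s→s is valid. At any x set V(s)={w : Rxw}. Then □s holds at x, so s holds at x, i.e. Rxx.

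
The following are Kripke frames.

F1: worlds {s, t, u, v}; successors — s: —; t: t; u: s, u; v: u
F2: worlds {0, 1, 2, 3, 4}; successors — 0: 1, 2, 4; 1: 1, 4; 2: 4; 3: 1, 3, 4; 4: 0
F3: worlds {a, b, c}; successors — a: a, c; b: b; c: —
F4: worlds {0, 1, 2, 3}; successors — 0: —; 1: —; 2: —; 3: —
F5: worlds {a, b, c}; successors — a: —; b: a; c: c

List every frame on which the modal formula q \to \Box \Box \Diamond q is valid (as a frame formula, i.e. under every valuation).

The schema corresponds to a generalized confluence (Geach) condition: \forall x \forall z (x R^2 z \to \exists w (x = w \wedge zRw)).
F1: fails — uR²s but no w with u=w and sRw.
F2: fails — 0R²0 but no w with 0=w and 0Rw.
F3: fails — aR²c but no w with a=w and cRw.
F4: holds.
F5: holds.

F4, F5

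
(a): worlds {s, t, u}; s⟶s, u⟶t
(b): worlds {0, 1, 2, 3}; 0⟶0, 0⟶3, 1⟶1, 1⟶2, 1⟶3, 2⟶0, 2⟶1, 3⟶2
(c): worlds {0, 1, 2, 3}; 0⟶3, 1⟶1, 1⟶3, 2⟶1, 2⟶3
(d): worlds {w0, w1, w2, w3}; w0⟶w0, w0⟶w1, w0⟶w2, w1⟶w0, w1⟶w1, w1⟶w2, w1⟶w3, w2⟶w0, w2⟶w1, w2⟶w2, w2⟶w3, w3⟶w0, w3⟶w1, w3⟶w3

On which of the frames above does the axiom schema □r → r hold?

(d)

Frame correspondent (Sahlqvist): ∀x Rxx — i.e. reflexivity.
(a): fails — world t does not see itself.
(b): fails — world 2 does not see itself.
(c): fails — world 0 does not see itself.
(d): holds.
Valid on: (d).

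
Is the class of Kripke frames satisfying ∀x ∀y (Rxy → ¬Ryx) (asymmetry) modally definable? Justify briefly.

Not modally definable

If a class were modally definable it would be closed under surjective bounded morphisms (Goldblatt–Thomason).
The 4-cycle (worlds 0,1,2,3 with 0→1→2→3→0) is asymmetric. Mapping every world to a single reflexive point • is a surjective bounded morphism, and the reflexive point is not asymmetric (R•• but asymmetry requires ¬R••).
So the class is not modally definable.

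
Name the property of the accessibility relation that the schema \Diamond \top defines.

seriality: \forall x \exists y Rxy

◇⊤ holds at w iff w has a successor, so frame-validity of ◇⊤ is exactly seriality. Equivalently via □ψ → ◇ψ:
Suppose □ψ→◇ψ is valid. At any x set V(ψ)=W. Then □ψ at x, so ◇ψ at x, so x has a successor.
The converse is a direct semantic check.
Frame condition: \forall x \exists y Rxy.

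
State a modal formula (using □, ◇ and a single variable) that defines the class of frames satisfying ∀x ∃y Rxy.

□p → ◇p

This is seriality; the standard corresponding axiom is D: □p → ◇p.
Suppose □p→◇p is valid. At any x set V(p)=W. Then □p at x, so ◇p at x, so x has a successor.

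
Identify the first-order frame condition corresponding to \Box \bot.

Emptiness of R

□⊥ is valid iff no world has any successor (otherwise □⊥ fails at any world with one).
The converse is a direct semantic check.
So the correspondent is emptiness of R.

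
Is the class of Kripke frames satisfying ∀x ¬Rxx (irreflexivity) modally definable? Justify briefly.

If a class were modally definable it would be closed under surjective bounded morphisms (Goldblatt–Thomason).
The 2-cycle (worlds w0,w1 with w0→w1→w0) is irreflexive, and the map sending every world to a single reflexive point • is a surjective bounded morphism (forth: every edge maps to (•,•); back: every world has a successor). So any modal formula valid on the 2-cycle is also valid on the reflexive point, which is not irreflexive.
So no modal formula (or set of formulas) defines exactly the irreflexive frames.

No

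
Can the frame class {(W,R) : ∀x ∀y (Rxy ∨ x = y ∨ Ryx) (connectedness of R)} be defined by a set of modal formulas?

Modal frame validity is preserved under disjoint unions.
Take 3 disjoint single-world reflexive frames: each is trivially connected, but their disjoint union has 3 worlds with no edge between distinct components, so it is not connected.
Hence connectedness of R is not modally definable.

Not definable by any modal formula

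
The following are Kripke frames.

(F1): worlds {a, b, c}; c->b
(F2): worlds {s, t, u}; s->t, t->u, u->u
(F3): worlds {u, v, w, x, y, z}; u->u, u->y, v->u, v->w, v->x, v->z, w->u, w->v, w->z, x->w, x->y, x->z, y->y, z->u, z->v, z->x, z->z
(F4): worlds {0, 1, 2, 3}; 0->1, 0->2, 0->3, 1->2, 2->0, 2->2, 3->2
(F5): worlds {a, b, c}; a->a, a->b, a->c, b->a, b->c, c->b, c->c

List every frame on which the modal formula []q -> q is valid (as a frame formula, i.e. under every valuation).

none

The schema corresponds to reflexivity: forall x Rxx.
(F1): fails — world a does not see itself.
(F2): fails — world s does not see itself.
(F3): fails — world v does not see itself.
(F4): fails — world 0 does not see itself.
(F5): fails — world b does not see itself.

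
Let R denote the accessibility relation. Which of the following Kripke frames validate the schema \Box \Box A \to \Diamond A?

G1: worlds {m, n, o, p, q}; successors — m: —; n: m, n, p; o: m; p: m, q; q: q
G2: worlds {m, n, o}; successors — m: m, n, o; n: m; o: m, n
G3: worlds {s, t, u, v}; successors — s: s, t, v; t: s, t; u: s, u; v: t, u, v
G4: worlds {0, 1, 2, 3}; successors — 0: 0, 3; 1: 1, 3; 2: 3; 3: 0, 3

G2, G3, G4

This is the axiom for a generalized confluence (Geach) condition; its first-order frame correspondent is \forall x \exists w (x R^2 w \wedge xRw).
G1: fails — at m but no w with mR²w and mRw.
G2: ✓.
G3: ✓.
G4: ✓.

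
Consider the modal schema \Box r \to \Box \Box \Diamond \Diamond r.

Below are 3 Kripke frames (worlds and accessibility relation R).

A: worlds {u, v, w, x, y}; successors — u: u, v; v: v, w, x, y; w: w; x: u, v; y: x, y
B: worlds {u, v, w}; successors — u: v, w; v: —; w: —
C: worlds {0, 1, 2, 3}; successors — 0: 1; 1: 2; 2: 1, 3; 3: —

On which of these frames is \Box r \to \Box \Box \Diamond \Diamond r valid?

Frame correspondent (Sahlqvist): \forall x \forall z (x R^2 z \to \exists w (xRw \wedge z R^2 w)) — i.e. a generalized confluence (Geach) condition.
A: fails — uR²w but no t with uRt and wR²t.
B: condition met.
C: fails — 0R²2 but no w with 0Rw and 2R²w.
Valid on: B.

B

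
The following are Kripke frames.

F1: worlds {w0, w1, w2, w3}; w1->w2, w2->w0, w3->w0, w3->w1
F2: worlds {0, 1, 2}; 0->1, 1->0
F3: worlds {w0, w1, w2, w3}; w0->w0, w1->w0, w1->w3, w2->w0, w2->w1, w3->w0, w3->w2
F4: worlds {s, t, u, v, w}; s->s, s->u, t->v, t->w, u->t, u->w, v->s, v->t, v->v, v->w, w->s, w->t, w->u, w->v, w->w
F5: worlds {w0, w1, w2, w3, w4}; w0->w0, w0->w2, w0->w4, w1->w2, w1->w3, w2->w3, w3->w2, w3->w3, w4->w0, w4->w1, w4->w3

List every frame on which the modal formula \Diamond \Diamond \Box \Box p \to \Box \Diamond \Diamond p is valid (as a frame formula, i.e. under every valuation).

F3, F4, F5

The schema corresponds to a generalized confluence (Geach) condition: \forall x \forall y \forall z ((x R^2 y \wedge xRz) \to \exists w (y R^2 w \wedge z R^2 w)).
F1: fails — w1R²w0, w1Rw2 but no w with w0R²w and w2R²w.
F2: fails — 0R²0, 0R1 but no w with 0R²w and 1R²w.
F3: ✓.
F4: ✓.
F5: ✓.
Valid on: F3, F4, F5.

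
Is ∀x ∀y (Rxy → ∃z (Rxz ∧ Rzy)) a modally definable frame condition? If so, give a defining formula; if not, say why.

This is a Sahlqvist condition; the C4 axiom □□q → □q defines it.

Yes — defined by □□q → □q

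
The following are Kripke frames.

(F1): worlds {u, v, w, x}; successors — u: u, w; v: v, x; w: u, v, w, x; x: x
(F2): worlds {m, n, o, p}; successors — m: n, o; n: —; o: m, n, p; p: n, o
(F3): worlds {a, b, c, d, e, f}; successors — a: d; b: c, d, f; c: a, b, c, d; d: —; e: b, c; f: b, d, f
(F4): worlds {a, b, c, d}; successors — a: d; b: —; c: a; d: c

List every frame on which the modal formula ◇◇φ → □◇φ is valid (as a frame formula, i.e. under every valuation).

Frame correspondent (Sahlqvist): ∀x ∀y ∀z ((xR²y ∧ xRz) → ∃w (y = w ∧ zRw)) — i.e. a generalized confluence (Geach) condition.
(F1): fails — uR²v, uRu but no t with v=t and uRt.
(F2): fails — mR²m, mRn but no w with m=w and nRw.
(F3): fails — bR²a, bRd but no w with a=w and dRw.
(F4): ✓.
Valid on: (F4).

(F4)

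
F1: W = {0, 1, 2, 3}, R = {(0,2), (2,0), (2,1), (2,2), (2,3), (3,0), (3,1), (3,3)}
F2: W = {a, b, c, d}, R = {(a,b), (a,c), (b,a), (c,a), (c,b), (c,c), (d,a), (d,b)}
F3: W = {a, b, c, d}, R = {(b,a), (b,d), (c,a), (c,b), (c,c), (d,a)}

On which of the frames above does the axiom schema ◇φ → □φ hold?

none

This is the axiom for partial functionality; its first-order frame correspondent is ∀x ∀y ∀z (Rxy ∧ Rxz → y = z).
F1: fails — 2 sees both 0 and 1.
F2: fails — a sees both b and c.
F3: fails — b sees both a and d.
Valid on no frame.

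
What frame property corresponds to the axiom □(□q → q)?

Shift-reflexivity

This is the T□ axiom.
It corresponds to shift-reflexivity: ∀x ∀y (Rxy → Ryy).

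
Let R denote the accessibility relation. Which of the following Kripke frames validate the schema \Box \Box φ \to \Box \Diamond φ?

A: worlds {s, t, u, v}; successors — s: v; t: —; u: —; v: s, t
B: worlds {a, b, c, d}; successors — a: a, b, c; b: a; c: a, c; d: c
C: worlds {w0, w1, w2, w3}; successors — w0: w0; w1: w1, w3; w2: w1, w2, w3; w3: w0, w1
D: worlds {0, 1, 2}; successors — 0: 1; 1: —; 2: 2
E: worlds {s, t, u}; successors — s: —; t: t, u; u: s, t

This is the axiom for a generalized confluence (Geach) condition; its first-order frame correspondent is \forall x \forall z (xRz \to \exists w (x R^2 w \wedge zRw)).
A: fails — vRt but no w with vR²w and tRw.
B: condition met.
C: condition met.
D: fails — 0R1 but no w with 0R²w and 1Rw.
E: fails — uRs but no w with uR²w and sRw.
Valid on: B, C.

B, C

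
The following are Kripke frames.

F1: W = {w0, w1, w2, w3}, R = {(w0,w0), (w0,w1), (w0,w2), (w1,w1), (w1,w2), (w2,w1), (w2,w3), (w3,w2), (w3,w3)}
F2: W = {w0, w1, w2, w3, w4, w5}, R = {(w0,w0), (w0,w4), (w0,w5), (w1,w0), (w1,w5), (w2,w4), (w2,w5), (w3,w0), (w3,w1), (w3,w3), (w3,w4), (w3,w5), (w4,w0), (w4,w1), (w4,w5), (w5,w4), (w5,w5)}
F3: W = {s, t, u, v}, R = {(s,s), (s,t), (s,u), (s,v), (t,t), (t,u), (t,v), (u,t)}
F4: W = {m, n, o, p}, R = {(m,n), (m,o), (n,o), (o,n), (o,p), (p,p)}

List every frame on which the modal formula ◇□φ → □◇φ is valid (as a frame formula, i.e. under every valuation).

F1, F2

The schema corresponds to convergence: ∀x ∀y ∀z (Rxy ∧ Rxz → ∃w (Ryw ∧ Rzw)).
F1: ✓.
F2: ✓.
F3: fails — Rsv and Rsv but v and v have no common successor.
F4: fails — Rmo and Rmn but o and n have no common successor.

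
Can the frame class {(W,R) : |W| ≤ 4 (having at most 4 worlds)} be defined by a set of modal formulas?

No — not modally definable

Modal frame validity is preserved under disjoint unions.
Any modal formula valid on each of 5 disjoint one-world frames is valid on their disjoint union (validity is preserved under disjoint unions). Each one-world frame has |W|=1≤4, but the union has |W|=5.
So the class is not modally definable.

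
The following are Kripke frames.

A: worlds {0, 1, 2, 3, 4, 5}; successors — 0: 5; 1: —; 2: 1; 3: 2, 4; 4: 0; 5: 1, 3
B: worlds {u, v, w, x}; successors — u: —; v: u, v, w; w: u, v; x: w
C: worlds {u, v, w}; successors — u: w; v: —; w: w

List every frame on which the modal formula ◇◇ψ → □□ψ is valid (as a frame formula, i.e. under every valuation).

Frame correspondent (Sahlqvist): ∀x ∀y ∀z ((xR²y ∧ xR²z) → ∃w (y = w ∧ z = w)) — i.e. a generalized confluence (Geach) condition.
A: fails — 0R²1, 0R²3 but 1 ≠ 3.
B: fails — vR²u, vR²v but u ≠ v.
C: ✓.

C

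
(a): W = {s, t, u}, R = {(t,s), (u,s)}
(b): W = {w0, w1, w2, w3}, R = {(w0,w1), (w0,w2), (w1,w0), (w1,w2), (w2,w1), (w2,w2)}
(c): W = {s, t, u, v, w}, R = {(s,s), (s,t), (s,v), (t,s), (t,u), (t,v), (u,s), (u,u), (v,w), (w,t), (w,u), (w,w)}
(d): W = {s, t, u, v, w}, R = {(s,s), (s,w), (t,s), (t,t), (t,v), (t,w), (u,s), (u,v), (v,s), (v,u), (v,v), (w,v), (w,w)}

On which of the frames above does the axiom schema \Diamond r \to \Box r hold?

(a)

Frame correspondent (Sahlqvist): \forall x \forall y \forall z (Rxy \wedge Rxz \to y = z) — i.e. partial functionality.
(a): condition met.
(b): fails — w0 sees both w1 and w2.
(c): fails — s sees both s and t.
(d): fails — s sees both s and w.
Valid on: (a).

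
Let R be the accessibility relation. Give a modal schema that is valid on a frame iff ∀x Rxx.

□q → q

A defining formula is □q → q (the T axiom).
Suppose □q→q is valid. At any x set V(q)={w : Rxw}. Then □q holds at x, so q holds at x, i.e. Rxx.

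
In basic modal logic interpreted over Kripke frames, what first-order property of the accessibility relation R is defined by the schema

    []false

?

□⊥ is valid iff no world has any successor (otherwise □⊥ fails at any world with one).
The converse is a direct semantic check.
Frame condition: forall x forall y ~Rxy.

emptiness of R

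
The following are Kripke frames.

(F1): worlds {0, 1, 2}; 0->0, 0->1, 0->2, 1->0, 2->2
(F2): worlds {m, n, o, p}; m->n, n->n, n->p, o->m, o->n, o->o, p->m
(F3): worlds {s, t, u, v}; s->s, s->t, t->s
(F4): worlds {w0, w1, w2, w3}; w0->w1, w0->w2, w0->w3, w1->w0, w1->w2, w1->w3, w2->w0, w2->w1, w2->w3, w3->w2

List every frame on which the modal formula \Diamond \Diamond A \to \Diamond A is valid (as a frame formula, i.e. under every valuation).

Frame correspondent (Sahlqvist): \forall x \forall y \forall z (Rxy \wedge Ryz \to Rxz) — i.e. transitivity.
(F1): fails — R10 and R02 but not R12.
(F2): fails — Ron and Rnp but not Rop.
(F3): fails — Rts and Rst but not Rtt.
(F4): fails — Rw1w2 and Rw2w1 but not Rw1w1.
Valid on no frame.

none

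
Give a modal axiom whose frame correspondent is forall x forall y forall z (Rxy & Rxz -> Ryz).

This is the Euclidean property; the standard corresponding axiom is 5: ◇s → □◇s.
Suppose ◇s→□◇s is valid. Take Rxy, Rxz and set V(s)={y}. Then ◇s at x, so □◇s at x, so ◇s at z, so some w with Rzw has s; w=y, i.e. Rzy. By symmetry of the argument, Ryz.

◇s → □◇s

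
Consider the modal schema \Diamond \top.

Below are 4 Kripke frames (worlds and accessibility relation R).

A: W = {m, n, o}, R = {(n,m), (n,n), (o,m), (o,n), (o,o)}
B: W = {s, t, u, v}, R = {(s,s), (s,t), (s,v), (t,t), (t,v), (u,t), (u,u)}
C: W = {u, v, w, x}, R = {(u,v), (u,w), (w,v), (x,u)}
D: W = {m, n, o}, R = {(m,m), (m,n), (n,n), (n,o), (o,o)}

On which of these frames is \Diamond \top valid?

D

Frame correspondent (Sahlqvist): \forall x \exists y Rxy — i.e. seriality.
A: fails — world m has no successor.
B: fails — world v has no successor.
C: fails — world v has no successor.
D: ✓.
Valid on: D.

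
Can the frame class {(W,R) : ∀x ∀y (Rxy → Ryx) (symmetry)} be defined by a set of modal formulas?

The condition is symmetry. A defining modal formula is r → □◇r.
Suppose r→□◇r is valid. Take Rxy and set V(r)={x}. Then r at x, so □◇r at x, so ◇r at y, so some z with Ryz has r; z=x, i.e. Ryx.

Yes, by r → □◇r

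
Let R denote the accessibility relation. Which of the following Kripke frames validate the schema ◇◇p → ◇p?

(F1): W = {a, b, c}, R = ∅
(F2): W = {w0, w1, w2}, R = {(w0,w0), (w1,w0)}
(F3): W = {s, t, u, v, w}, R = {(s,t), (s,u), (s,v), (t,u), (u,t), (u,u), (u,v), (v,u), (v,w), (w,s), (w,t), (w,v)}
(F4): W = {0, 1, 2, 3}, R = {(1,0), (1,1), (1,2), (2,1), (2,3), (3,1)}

(F1), (F2)

Frame correspondent (Sahlqvist): ∀x ∀y ∀z (Rxy ∧ Ryz → Rxz) — i.e. transitivity.
(F1): satisfies the condition.
(F2): satisfies the condition.
(F3): fails — Ruv and Rvw but not Ruw.
(F4): fails — R31 and R10 but not R30.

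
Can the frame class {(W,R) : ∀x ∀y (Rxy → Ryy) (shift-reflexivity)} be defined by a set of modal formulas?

Definable; □(□q → q) defines it

The condition is shift-reflexivity. A defining modal formula is □(□q → q).
Suppose □(□q→q) is valid. Take Rxy and set V(q)={w : Ryw}. Then at y, □q holds; since □(□q→q) at x, □q→q at y, so q at y, i.e. Ryy.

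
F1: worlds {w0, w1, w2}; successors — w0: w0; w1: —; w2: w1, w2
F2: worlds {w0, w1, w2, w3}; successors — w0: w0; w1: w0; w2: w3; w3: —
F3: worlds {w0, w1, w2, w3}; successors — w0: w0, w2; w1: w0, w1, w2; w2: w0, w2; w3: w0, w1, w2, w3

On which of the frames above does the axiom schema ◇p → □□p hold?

F2

This is the axiom for a generalized confluence (Geach) condition; its first-order frame correspondent is ∀x ∀y ∀z ((xRy ∧ xR²z) → ∃w (y = w ∧ z = w)).
F1: fails — w2Rw1, w2R²w2 but w1 ≠ w2.
F2: satisfies the condition.
F3: fails — w0Rw0, w0R²w2 but w0 ≠ w2.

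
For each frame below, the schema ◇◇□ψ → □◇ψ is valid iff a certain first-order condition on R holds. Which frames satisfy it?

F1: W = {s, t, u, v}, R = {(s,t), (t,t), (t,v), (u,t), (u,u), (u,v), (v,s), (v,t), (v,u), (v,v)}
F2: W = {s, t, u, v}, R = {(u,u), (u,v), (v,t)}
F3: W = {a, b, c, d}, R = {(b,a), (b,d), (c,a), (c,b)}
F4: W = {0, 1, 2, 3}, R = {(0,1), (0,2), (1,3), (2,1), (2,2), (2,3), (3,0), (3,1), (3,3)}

F1

This is the axiom for a generalized confluence (Geach) condition; its first-order frame correspondent is ∀x ∀y ∀z ((xR²y ∧ xRz) → ∃w (yRw ∧ zRw)).
F1: satisfies the condition.
F2: fails — uR²t, uRu but no w with tRw and uRw.
F3: fails — cR²a, cRa but no w with aRw and aRw.
F4: fails — 2R²0, 2R1 but no w with 0Rw and 1Rw.
Valid on: F1.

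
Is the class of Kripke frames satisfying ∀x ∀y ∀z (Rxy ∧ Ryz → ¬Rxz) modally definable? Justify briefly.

Modal frame validity is preserved under surjective bounded morphisms.
The 5-cycle (worlds a,b,c,d,e with a→b→c→d→e→a) is intransitive. Mapping every world to a single reflexive point • is a surjective bounded morphism; the reflexive point is not intransitive (R••∧R•• but R••).
So no modal formula (or set of formulas) defines exactly the intransitive frames.

Not modally definable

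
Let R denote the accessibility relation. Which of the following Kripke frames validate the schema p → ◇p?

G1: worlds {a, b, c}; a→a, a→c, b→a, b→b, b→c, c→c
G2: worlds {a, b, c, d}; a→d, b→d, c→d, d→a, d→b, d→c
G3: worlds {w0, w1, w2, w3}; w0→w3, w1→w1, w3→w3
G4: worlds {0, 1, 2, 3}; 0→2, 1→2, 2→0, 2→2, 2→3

The schema corresponds to reflexivity: ∀x Rxx.
G1: satisfies the condition.
G2: fails — world a does not see itself.
G3: fails — world w0 does not see itself.
G4: fails — world 0 does not see itself.

G1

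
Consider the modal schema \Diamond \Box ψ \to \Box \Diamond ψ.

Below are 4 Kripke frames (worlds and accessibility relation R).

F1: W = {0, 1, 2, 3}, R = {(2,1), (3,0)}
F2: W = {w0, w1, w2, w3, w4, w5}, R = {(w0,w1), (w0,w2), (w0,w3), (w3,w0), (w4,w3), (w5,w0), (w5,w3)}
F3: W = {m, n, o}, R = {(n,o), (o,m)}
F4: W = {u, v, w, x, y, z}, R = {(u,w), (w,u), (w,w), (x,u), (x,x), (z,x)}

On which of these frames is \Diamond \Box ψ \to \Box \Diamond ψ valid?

This is the axiom for convergence; its first-order frame correspondent is \forall x \forall y \forall z (Rxy \wedge Rxz \to \exists w (Ryw \wedge Rzw)).
F1: fails — R21 and R21 but 1 and 1 have no common successor.
F2: fails — Rw0w1 and Rw0w1 but w1 and w1 have no common successor.
F3: fails — Rom and Rom but m and m have no common successor.
F4: fails — Rxu and Rxx but u and x have no common successor.

none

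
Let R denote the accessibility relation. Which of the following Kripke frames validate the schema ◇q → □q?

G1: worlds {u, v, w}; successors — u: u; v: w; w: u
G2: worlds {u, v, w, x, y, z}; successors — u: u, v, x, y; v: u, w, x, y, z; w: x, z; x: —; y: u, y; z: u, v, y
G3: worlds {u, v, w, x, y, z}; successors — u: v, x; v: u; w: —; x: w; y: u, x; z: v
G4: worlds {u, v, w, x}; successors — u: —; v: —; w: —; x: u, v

G1

Frame correspondent (Sahlqvist): ∀x ∀y ∀z (Rxy ∧ Rxz → y = z) — i.e. partial functionality.
G1: ✓.
G2: fails — u sees both u and v.
G3: fails — u sees both v and x.
G4: fails — x sees both u and v.
Valid on: G1.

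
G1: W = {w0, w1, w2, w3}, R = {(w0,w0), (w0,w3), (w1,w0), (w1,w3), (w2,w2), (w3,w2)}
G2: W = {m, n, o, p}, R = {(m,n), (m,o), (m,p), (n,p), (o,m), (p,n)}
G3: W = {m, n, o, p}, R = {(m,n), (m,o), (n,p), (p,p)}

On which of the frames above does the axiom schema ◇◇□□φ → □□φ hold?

G3

Frame correspondent (Sahlqvist): ∀x ∀y ∀z ((xR²y ∧ xR²z) → ∃w (yR²w ∧ z = w)) — i.e. a generalized confluence (Geach) condition.
G1: fails — w0R²w2, w0R²w0 but no w with w2R²w and w0=w.
G2: fails — mR²n, mR²m but no w with nR²w and m=w.
G3: ✓.
Valid on: G3.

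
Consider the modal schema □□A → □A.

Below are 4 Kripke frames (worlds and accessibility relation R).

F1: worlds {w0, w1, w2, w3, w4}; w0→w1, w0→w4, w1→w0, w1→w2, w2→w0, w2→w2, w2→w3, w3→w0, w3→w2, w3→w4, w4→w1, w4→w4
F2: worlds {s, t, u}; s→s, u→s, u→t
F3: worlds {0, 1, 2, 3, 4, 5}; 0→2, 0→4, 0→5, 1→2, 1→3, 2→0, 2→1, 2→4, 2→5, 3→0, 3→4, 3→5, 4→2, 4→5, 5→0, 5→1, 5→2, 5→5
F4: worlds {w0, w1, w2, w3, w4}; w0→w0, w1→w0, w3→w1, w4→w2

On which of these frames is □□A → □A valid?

This is the axiom for density; its first-order frame correspondent is ∀x ∀y (Rxy → ∃z (Rxz ∧ Rzy)).
F1: condition met.
F2: fails — Rut but no z with Ruz and Rzt.
F3: fails — R12 but no z with R1z and Rz2.
F4: fails — Rw3w1 but no z with Rw3z and Rzw1.

F1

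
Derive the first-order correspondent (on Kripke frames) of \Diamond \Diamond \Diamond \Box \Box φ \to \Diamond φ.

\forall x \forall y (x R^3 y \to \exists w (y R^2 w \wedge xRw))

This is a Sahlqvist (Geach-type) schema ◇^3□^2φ → □^0◇^1φ.
First-order correspondent: \forall x \forall y (x R^3 y \to \exists w (y R^2 w \wedge xRw)).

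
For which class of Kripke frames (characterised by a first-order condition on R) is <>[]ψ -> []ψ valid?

This is frame-equivalent to ◇ψ → □◇ψ (substitute ¬ψ for ψ and contrapose).
Suppose ◇ψ→□◇ψ is valid. Take Rxy, Rxz and set V(ψ)={y}. Then ◇ψ at x, so □◇ψ at x, so ◇ψ at z, so some w with Rzw has ψ; w=y, i.e. Rzy. By symmetry of the argument, Ryz.
Conversely, on a frame with the Euclidean property the schema holds at every world under every valuation.
Frame condition: forall x forall y forall z (Rxy & Rxz -> Ryz).

the Euclidean property: forall x forall y forall z (Rxy & Rxz -> Ryz)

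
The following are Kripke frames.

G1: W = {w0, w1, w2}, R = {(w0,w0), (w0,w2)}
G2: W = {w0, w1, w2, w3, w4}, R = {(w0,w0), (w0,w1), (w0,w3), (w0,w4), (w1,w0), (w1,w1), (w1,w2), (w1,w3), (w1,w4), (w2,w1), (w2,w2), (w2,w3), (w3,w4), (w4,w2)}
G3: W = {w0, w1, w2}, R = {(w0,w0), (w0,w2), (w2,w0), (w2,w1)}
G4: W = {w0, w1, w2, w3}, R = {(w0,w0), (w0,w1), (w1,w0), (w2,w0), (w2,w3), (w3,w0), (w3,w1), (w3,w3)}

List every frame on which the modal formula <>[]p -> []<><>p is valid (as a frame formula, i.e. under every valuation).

G4

This is the axiom for a generalized confluence (Geach) condition; its first-order frame correspondent is forall x forall y forall z ((xRy & xRz) -> exists w (yRw & z R^2 w)).
G1: fails — w0Rw0, w0Rw2 but no w with w0Rw and w2R²w.
G2: fails — w0Rw0, w0Rw3 but no w with w0Rw and w3R²w.
G3: fails — w2Rw0, w2Rw1 but no w with w0Rw and w1R²w.
G4: holds.
Valid on: G4.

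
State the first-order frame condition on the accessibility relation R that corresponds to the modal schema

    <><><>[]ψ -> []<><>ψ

This is a Sahlqvist (Geach-type) schema ◇^3□^1ψ → □^1◇^2ψ.
First-order correspondent: forall x forall y forall z ((x R^3 y & xRz) -> exists w (yRw & z R^2 w)).

forall x forall y forall z ((x R^3 y & xRz) -> exists w (yRw & z R^2 w))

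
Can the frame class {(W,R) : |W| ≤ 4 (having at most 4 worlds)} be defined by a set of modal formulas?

If a class were modally definable it would be closed under disjoint unions (Goldblatt–Thomason).
Any modal formula valid on each of 5 disjoint one-world frames is valid on their disjoint union (validity is preserved under disjoint unions). Each one-world frame has |W|=1≤4, but the union has |W|=5.
Hence having at most 4 worlds is not modally definable.

Not definable by any modal formula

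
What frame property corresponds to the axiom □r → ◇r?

seriality: ∀x ∃y Rxy

This is the D axiom.
Its frame correspondent is seriality — ∀x ∃y Rxy.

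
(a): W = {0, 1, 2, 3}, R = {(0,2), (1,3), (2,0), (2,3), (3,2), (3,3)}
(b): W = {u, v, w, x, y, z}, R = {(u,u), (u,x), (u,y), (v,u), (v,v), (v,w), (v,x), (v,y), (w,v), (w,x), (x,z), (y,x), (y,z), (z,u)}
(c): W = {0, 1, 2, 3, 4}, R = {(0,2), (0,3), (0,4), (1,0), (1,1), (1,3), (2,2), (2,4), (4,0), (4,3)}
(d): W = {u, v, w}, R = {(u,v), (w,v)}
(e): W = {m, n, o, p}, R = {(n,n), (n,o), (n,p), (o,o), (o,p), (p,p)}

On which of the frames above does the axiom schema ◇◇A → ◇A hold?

(d), (e)

This is the axiom for transitivity; its first-order frame correspondent is ∀x ∀y ∀z (Rxy ∧ Ryz → Rxz).
(a): fails — R32 and R20 but not R30.
(b): fails — Rwx and Rxz but not Rwz.
(c): fails — R10 and R02 but not R12.
(d): satisfies the condition.
(e): satisfies the condition.
Valid on: (d), (e).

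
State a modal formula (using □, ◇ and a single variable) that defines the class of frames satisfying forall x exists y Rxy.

The condition is seriality. The D schema □ψ → ◇ψ defines it.

□ψ → ◇ψ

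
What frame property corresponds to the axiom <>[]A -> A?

This is frame-equivalent to A → □◇A (substitute ¬A for A and contrapose).
Suppose A→□◇A is valid. Take Rxy and set V(A)={x}. Then A at x, so □◇A at x, so ◇A at y, so some z with Ryz has A; z=x, i.e. Ryx.

symmetry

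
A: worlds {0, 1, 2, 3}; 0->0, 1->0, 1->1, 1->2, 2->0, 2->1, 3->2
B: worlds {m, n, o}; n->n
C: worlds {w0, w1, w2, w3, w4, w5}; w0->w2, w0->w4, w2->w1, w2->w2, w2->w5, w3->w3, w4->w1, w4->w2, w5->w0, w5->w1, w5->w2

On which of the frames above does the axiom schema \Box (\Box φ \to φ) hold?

The schema corresponds to shift-reflexivity: \forall x \forall y (Rxy \to Ryy).
A: fails — R32 but not R22.
B: satisfies the condition.
C: fails — Rw0w4 but not Rw4w4.
Valid on: B.

B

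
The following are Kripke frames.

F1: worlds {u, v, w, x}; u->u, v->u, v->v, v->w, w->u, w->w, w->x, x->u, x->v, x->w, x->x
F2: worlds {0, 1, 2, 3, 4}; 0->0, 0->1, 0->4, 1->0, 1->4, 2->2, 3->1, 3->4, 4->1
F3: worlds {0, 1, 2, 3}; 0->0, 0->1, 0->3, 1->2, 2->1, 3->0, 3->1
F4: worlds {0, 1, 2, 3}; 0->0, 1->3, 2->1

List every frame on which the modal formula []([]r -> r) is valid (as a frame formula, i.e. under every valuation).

F1

This is the axiom for shift-reflexivity; its first-order frame correspondent is forall x forall y (Rxy -> Ryy).
F1: satisfies the condition.
F2: fails — R34 but not R44.
F3: fails — R31 but not R11.
F4: fails — R21 but not R11.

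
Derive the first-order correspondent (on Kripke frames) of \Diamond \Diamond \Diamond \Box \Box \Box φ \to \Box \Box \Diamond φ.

\forall x \forall y \forall z ((x R^3 y \wedge x R^2 z) \to \exists w (y R^3 w \wedge zRw))

This is a Sahlqvist (Geach-type) schema ◇^3□^3φ → □^2◇^1φ.
Minimal-valuation argument: fix x; take any y with xR^3y and any z with xR^2z. Set V(φ) to the set of worlds R-reachable from y in exactly 3 steps. Then □^3φ holds at y, so the antecedent holds at x; validity forces ◇^1φ at z, giving a w with zR^1w and yR^3w.
First-order correspondent: \forall x \forall y \forall z ((x R^3 y \wedge x R^2 z) \to \exists w (y R^3 w \wedge zRw)).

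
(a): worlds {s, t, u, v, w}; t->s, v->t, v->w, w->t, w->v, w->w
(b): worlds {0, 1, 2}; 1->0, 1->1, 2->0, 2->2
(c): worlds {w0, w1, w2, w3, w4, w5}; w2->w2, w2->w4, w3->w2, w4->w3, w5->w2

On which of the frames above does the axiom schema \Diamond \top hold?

none

This is the axiom for seriality; its first-order frame correspondent is \forall x \exists y Rxy.
(a): fails — world s has no successor.
(b): fails — world 0 has no successor.
(c): fails — world w0 has no successor.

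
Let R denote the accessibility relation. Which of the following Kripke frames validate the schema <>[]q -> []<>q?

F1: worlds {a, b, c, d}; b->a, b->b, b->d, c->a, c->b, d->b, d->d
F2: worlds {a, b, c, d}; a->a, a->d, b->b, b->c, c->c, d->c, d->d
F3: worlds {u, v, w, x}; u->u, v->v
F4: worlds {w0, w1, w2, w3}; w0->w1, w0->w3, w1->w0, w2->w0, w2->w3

This is the axiom for convergence; its first-order frame correspondent is forall x forall y forall z (Rxy & Rxz -> exists w (Ryw & Rzw)).
F1: fails — Rbb and Rba but b and a have no common successor.
F2: satisfies the condition.
F3: satisfies the condition.
F4: fails — Rw0w1 and Rw0w3 but w1 and w3 have no common successor.
Valid on: F2, F3.

F2, F3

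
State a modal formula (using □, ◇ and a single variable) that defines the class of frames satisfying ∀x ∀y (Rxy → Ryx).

p → □◇p

A defining formula is p → □◇p (the B axiom).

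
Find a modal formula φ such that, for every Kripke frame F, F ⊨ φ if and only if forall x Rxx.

□r → r

This is reflexivity; the standard corresponding axiom is T: □r → r.
Suppose □r→r is valid. At any x set V(r)={w : Rxw}. Then □r holds at x, so r holds at x, i.e. Rxx.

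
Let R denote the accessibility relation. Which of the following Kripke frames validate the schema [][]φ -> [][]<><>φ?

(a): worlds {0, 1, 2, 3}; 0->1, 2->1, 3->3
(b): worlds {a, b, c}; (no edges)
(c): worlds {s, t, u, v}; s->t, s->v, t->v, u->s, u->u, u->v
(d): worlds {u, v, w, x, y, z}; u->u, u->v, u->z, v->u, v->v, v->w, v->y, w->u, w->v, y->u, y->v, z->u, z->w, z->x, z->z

(a), (b)

Frame correspondent (Sahlqvist): forall x forall z (x R^2 z -> exists w (x R^2 w & z R^2 w)) — i.e. a generalized confluence (Geach) condition.
(a): condition met.
(b): condition met.
(c): fails — sR²v but no w with sR²w and vR²w.
(d): fails — uR²x but no t with uR²t and xR²t.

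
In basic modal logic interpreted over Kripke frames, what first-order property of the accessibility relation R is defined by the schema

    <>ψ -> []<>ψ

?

the Euclidean property

This schema is the 5 axiom.
It corresponds to the Euclidean property: forall x forall y forall z (Rxy & Rxz -> Ryz).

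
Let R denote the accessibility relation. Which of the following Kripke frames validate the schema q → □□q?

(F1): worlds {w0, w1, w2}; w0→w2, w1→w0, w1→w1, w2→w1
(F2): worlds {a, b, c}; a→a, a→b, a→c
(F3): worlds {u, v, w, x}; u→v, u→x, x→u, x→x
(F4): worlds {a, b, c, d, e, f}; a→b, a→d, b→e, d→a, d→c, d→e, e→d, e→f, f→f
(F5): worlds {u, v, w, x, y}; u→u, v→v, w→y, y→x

Frame correspondent (Sahlqvist): ∀x ∀z (xR²z → ∃w (x = w ∧ z = w)) — i.e. a generalized confluence (Geach) condition.
(F1): fails — w0R²w1 but w0 ≠ w1.
(F2): fails — aR²b but a ≠ b.
(F3): fails — uR²x but u ≠ x.
(F4): fails — aR²c but a ≠ c.
(F5): fails — wR²x but w ≠ x.
Valid on no frame.

none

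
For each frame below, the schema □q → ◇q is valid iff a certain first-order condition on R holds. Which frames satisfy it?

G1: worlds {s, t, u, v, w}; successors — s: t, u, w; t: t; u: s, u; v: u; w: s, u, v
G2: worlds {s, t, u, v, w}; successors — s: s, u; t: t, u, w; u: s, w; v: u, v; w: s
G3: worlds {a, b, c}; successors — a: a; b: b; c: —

G1, G2

This is the axiom for seriality; its first-order frame correspondent is ∀x ∃y Rxy.
G1: holds.
G2: holds.
G3: fails — world c has no successor.
Valid on: G1, G2.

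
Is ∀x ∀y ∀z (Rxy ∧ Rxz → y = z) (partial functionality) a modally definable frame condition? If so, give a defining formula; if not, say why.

Yes — defined by ◇p → □p

The condition is partial functionality. A defining modal formula is ◇p → □p.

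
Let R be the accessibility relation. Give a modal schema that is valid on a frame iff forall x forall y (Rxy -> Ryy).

A defining formula is □(□s → s) (the T□ axiom).
Suppose □(□s→s) is valid. Take Rxy and set V(s)={w : Ryw}. Then at y, □s holds; since □(□s→s) at x, □s→s at y, so s at y, i.e. Ryy.

□(□s → s)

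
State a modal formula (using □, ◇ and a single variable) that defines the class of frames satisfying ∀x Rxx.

□p → p

A defining formula is □p → p (the T axiom).
Suppose □p→p is valid. At any x set V(p)={w : Rxw}. Then □p holds at x, so p holds at x, i.e. Rxx.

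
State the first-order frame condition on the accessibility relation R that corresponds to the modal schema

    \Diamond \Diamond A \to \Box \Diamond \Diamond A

This is a Sahlqvist (Geach-type) schema ◇^2□^0A → □^1◇^2A.
Minimal-valuation argument: fix x; take any y with xR^2y and any z with xR^1z. Set V(A) to the set of worlds R-reachable from y in exactly 0 steps. Then □^0A holds at y, so the antecedent holds at x; validity forces ◇^2A at z, giving a w with zR^2w and yR^0w.
First-order correspondent: \forall x \forall y \forall z ((x R^2 y \wedge xRz) \to \exists w (y = w \wedge z R^2 w)).

\forall x \forall y \forall z ((x R^2 y \wedge xRz) \to \exists w (y = w \wedge z R^2 w))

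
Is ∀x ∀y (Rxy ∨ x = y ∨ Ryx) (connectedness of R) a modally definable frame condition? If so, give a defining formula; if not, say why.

Modal frame validity is preserved under disjoint unions.
Take 4 disjoint single-world reflexive frames: each is trivially connected, but their disjoint union has 4 worlds with no edge between distinct components, so it is not connected.
Hence connectedness of R is not modally definable.

No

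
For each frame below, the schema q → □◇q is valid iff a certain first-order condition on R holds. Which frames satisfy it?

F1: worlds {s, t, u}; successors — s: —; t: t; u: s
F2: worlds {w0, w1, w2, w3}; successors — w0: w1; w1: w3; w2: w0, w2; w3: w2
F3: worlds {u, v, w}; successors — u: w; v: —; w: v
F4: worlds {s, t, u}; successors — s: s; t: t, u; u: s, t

none

This is the axiom for symmetry; its first-order frame correspondent is ∀x ∀y (Rxy → Ryx).
F1: fails — Rus but not Rsu.
F2: fails — Rw3w2 but not Rw2w3.
F3: fails — Ruw but not Rwu.
F4: fails — Rus but not Rsu.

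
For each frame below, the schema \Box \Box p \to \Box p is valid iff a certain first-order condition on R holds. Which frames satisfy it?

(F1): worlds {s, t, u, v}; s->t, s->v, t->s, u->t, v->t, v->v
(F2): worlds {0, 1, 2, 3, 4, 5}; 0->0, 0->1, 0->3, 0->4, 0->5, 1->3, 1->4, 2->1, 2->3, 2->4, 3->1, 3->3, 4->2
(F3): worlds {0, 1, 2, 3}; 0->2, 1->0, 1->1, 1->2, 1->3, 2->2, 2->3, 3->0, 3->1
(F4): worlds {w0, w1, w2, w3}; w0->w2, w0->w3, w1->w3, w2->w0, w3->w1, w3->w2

This is the axiom for density; its first-order frame correspondent is \forall x \forall y (Rxy \to \exists z (Rxz \wedge Rzy)).
(F1): fails — Rut but no z with Ruz and Rzt.
(F2): fails — R14 but no z with R1z and Rz4.
(F3): satisfies the condition.
(F4): fails — Rw3w1 but no z with Rw3z and Rzw1.

(F3)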